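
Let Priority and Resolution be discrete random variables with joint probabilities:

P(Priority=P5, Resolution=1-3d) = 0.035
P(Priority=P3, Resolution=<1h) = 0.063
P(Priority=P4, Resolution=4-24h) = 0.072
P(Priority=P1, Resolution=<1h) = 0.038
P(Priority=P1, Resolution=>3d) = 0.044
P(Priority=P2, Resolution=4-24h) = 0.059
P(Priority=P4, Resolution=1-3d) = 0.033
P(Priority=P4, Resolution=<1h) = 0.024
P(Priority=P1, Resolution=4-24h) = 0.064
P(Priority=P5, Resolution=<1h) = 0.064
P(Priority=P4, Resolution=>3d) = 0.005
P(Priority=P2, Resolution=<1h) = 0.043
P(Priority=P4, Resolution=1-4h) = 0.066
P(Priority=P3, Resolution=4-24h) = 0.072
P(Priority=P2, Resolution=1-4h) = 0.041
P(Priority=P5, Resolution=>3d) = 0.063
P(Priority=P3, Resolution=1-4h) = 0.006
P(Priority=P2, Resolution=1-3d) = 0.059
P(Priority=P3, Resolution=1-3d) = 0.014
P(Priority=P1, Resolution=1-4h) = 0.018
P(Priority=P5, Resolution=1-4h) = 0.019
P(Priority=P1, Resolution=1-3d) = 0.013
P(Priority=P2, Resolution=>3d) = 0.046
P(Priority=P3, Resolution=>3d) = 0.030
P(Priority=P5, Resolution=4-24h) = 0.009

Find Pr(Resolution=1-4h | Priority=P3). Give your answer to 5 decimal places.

0.03243

P(Priority=P3) = 0.063 + 0.006 + 0.072 + 0.014 + 0.030 = 0.185.
P(Resolution=1-4h | Priority=P3) = 0.006/0.185 = 0.03243.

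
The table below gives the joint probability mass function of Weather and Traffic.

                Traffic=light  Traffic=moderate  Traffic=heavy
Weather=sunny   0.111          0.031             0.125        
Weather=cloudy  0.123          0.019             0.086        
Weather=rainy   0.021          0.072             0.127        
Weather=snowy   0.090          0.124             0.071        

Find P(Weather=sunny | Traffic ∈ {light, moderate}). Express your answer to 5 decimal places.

0.24027

P(Traffic=light) = 0.111 + 0.123 + 0.021 + 0.090 = 0.345.
P(Traffic=moderate) = 0.031 + 0.019 + 0.072 + 0.124 = 0.246.
P(Traffic ∈ {light, moderate}) = 0.345 + 0.246 = 0.591; P(Weather=sunny, Traffic ∈ {light, moderate}) = 0.111 + 0.031 = 0.142.
P(Weather=sunny | Traffic ∈ {light, moderate}) = 0.142/0.591 = 0.24027.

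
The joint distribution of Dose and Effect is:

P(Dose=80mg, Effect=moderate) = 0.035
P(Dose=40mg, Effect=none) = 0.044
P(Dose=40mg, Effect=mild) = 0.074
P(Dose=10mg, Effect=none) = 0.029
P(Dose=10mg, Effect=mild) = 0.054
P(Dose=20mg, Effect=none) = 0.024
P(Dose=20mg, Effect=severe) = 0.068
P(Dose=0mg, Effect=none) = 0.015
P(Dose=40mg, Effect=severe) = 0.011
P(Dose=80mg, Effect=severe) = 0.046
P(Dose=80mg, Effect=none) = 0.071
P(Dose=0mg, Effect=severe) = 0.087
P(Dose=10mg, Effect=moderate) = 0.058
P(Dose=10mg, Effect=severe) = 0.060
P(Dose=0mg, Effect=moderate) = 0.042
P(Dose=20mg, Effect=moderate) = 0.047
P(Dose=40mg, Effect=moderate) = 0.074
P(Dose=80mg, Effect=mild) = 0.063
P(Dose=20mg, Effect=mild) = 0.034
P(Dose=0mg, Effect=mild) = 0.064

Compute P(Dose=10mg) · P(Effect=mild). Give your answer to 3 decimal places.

0.058

P(Dose=10mg) = 0.029 + 0.054 + 0.058 + 0.060 = 0.201.
P(Effect=mild) = 0.064 + 0.054 + 0.034 + 0.074 + 0.063 = 0.289.
Product: 0.201 × 0.289 = 0.058.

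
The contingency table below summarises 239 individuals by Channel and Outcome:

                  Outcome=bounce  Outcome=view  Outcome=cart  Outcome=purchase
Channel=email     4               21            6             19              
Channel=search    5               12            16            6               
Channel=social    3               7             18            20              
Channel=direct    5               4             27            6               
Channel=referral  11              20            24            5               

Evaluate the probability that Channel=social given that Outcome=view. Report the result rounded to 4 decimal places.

0.1094

Total with Outcome=view: 21 + 12 + 7 + 4 + 20 = 64.
P(Channel=social | Outcome=view) = 7/64 = 0.1094.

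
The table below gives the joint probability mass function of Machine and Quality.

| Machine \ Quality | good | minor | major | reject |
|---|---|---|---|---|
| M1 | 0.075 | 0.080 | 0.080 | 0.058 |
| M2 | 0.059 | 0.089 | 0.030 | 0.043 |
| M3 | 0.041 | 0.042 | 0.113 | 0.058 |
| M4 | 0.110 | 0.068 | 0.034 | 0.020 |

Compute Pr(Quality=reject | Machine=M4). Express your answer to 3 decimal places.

0.086

P(Machine=M4) = 0.110 + 0.068 + 0.034 + 0.020 = 0.232.
P(Quality=reject | Machine=M4) = 0.020/0.232 = 0.086.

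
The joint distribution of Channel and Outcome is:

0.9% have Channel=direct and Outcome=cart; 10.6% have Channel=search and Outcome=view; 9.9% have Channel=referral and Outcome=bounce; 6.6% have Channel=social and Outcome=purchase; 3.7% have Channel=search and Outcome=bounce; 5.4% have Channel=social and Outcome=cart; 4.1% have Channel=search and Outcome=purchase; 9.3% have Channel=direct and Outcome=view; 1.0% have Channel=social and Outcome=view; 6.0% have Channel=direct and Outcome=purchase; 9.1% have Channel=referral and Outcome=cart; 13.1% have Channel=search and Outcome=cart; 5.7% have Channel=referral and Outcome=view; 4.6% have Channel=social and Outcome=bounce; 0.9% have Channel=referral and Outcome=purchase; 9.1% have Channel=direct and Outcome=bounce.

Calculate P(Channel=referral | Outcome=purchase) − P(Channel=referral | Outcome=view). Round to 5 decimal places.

-0.16315

P(Outcome=purchase) = 0.041 + 0.066 + 0.060 + 0.009 = 0.176; P(Channel=referral | Outcome=purchase) = 0.009/0.176 = 0.051136.
P(Outcome=view) = 0.106 + 0.010 + 0.093 + 0.057 = 0.266; P(Channel=referral | Outcome=view) = 0.057/0.266 = 0.214286.
Difference = -0.16315.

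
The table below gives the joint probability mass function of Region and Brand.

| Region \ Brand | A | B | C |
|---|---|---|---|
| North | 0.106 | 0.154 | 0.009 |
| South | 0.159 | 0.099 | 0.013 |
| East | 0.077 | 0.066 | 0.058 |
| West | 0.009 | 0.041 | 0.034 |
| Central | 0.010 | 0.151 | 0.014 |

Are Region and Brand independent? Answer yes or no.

no

P(Region=Central) = 0.175 and P(Brand=B) = 0.511, so their product is 0.08943, but P(Region=Central, Brand=B) = 0.151. Since these differ, Region and Brand are not independent.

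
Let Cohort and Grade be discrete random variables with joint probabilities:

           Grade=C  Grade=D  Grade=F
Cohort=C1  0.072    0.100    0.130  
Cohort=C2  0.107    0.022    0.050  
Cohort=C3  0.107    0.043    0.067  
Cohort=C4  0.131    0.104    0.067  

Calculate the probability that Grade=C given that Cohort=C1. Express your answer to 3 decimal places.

0.238

P(Cohort=C1) = 0.072 + 0.100 + 0.130 = 0.302.
P(Grade=C | Cohort=C1) = 0.072/0.302 = 0.238.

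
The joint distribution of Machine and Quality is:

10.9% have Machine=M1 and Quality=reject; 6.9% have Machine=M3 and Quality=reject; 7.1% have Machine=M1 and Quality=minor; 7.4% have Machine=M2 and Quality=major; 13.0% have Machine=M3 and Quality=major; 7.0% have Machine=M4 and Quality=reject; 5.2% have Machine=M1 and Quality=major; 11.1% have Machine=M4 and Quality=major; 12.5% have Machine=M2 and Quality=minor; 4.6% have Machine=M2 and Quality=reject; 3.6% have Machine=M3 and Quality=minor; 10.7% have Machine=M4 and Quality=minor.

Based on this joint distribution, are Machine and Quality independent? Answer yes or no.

P(Machine=M3) = 0.235 and P(Quality=major) = 0.367, so their product is 0.08625, but P(Machine=M3, Quality=major) = 0.130. Since these differ, Machine and Quality are not independent.

no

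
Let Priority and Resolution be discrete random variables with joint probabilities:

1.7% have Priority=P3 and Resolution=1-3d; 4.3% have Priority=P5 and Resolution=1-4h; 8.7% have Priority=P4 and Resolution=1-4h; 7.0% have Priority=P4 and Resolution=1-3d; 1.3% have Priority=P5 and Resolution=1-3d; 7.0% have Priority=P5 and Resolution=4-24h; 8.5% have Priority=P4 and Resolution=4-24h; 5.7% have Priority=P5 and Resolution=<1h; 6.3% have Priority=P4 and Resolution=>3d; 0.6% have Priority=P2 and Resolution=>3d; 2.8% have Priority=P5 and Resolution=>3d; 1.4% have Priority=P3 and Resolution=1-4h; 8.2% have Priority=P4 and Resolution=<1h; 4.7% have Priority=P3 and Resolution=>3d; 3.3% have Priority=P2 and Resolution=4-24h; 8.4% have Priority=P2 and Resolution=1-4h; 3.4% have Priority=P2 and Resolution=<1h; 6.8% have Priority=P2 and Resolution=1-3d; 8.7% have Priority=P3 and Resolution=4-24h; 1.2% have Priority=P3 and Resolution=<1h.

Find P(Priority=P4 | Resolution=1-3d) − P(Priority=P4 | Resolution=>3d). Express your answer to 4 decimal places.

P(Resolution=1-3d) = 0.068 + 0.017 + 0.070 + 0.013 = 0.168; P(Priority=P4 | Resolution=1-3d) = 0.070/0.168 = 0.41667.
P(Resolution=>3d) = 0.006 + 0.047 + 0.063 + 0.028 = 0.144; P(Priority=P4 | Resolution=>3d) = 0.063/0.144 = 0.43750.
Difference = -0.0208.

-0.0208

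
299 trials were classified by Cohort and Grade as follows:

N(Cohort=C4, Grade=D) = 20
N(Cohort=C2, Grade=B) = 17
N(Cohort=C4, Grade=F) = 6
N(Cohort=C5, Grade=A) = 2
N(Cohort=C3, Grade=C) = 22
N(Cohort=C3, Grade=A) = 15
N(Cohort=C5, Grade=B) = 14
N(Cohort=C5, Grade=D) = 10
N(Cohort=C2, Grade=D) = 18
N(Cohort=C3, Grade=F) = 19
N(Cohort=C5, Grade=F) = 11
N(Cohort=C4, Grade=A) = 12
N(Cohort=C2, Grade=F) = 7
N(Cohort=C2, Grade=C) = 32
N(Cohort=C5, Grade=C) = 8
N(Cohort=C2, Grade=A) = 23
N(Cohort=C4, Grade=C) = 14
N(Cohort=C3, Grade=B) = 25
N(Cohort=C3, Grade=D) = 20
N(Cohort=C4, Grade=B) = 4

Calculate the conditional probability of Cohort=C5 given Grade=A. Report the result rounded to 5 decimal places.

Total with Grade=A: 23 + 15 + 12 + 2 = 52.
P(Cohort=C5 | Grade=A) = 2/52 = 0.03846.

0.03846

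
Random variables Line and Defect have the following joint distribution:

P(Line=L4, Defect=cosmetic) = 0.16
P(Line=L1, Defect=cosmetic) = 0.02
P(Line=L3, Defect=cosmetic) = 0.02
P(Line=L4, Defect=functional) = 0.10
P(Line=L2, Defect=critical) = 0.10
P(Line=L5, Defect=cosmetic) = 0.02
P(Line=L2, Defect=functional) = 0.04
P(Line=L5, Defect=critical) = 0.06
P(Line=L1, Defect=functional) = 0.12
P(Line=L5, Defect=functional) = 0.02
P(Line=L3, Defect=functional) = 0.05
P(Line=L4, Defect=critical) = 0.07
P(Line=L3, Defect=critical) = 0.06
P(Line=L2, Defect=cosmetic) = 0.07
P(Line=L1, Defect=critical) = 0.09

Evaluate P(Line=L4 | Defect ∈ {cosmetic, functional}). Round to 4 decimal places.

P(Defect=cosmetic) = 0.02 + 0.07 + 0.02 + 0.16 + 0.02 = 0.29.
P(Defect=functional) = 0.12 + 0.04 + 0.05 + 0.10 + 0.02 = 0.33.
P(Defect ∈ {cosmetic, functional}) = 0.29 + 0.33 = 0.62; P(Line=L4, Defect ∈ {cosmetic, functional}) = 0.16 + 0.10 = 0.26.
P(Line=L4 | Defect ∈ {cosmetic, functional}) = 0.26/0.62 = 0.4194.

0.4194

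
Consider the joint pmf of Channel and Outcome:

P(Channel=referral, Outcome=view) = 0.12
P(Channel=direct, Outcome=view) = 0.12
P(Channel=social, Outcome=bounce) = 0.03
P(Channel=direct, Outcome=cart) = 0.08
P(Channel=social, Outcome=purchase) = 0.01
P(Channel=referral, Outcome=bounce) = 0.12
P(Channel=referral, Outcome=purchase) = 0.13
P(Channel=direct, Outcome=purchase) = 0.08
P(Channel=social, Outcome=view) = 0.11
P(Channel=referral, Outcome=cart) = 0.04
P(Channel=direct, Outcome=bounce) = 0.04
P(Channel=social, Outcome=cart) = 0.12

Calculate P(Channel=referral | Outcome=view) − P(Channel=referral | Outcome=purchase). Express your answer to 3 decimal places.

P(Outcome=view) = 0.11 + 0.12 + 0.12 = 0.35; P(Channel=referral | Outcome=view) = 0.12/0.35 = 0.3429.
P(Outcome=purchase) = 0.01 + 0.08 + 0.13 = 0.22; P(Channel=referral | Outcome=purchase) = 0.13/0.22 = 0.5909.
Difference = -0.248.

-0.248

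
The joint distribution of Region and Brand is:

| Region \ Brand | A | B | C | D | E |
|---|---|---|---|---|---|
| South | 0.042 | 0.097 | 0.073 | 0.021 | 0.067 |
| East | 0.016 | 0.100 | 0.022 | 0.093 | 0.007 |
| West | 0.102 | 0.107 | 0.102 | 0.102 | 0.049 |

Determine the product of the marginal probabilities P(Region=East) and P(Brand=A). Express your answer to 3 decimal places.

0.038

P(Region=East) = 0.016 + 0.100 + 0.022 + 0.093 + 0.007 = 0.238.
P(Brand=A) = 0.042 + 0.016 + 0.102 = 0.160.
Product: 0.238 × 0.160 = 0.038.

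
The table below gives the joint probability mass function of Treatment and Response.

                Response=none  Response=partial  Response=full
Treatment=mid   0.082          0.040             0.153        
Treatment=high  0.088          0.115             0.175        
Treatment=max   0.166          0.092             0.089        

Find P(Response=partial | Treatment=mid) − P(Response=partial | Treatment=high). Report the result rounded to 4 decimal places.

-0.1588

P(Treatment=mid) = 0.082 + 0.040 + 0.153 = 0.275; P(Response=partial | Treatment=mid) = 0.040/0.275 = 0.14545.
P(Treatment=high) = 0.088 + 0.115 + 0.175 = 0.378; P(Response=partial | Treatment=high) = 0.115/0.378 = 0.30423.
Difference = -0.1588.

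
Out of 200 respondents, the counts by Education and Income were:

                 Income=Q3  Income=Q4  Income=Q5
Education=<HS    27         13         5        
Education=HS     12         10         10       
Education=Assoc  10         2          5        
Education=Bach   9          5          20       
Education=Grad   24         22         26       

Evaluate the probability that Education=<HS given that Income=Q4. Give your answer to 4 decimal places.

Total with Income=Q4: 13 + 10 + 2 + 5 + 22 = 52.
P(Education=<HS | Income=Q4) = 13/52 = 0.2500.

0.2500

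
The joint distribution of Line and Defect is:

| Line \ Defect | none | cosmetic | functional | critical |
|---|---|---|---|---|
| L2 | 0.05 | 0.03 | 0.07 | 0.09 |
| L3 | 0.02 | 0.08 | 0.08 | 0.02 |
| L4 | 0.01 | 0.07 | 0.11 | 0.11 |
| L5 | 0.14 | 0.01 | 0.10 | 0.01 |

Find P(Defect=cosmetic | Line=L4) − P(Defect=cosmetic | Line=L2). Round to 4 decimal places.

P(Line=L4) = 0.01 + 0.07 + 0.11 + 0.11 = 0.30; P(Defect=cosmetic | Line=L4) = 0.07/0.30 = 0.23333.
P(Line=L2) = 0.05 + 0.03 + 0.07 + 0.09 = 0.24; P(Defect=cosmetic | Line=L2) = 0.03/0.24 = 0.12500.
Difference = 0.1083.

0.1083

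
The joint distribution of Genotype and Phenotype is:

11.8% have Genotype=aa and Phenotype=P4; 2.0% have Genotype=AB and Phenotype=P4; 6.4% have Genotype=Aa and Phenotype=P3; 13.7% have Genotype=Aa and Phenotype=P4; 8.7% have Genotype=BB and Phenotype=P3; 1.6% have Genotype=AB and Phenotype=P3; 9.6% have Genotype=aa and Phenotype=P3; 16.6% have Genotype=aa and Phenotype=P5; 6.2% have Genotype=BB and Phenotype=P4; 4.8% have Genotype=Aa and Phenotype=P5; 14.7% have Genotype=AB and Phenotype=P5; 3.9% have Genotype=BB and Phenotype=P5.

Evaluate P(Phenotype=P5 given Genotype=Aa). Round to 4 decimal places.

P(Genotype=Aa) = 0.064 + 0.137 + 0.048 = 0.249.
P(Phenotype=P5 | Genotype=Aa) = 0.048/0.249 = 0.1928.

0.1928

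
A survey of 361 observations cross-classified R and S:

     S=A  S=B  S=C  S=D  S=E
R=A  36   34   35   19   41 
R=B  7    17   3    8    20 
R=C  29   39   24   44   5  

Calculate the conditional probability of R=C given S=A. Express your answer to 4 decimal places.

0.4028

Total with S=A: 36 + 7 + 29 = 72.
P(R=C | S=A) = 29/72 = 0.4028.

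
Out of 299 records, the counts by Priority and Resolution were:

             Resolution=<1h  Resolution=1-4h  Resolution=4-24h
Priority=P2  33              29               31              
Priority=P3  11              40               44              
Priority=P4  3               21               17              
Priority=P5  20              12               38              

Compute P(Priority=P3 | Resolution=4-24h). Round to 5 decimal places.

Total with Resolution=4-24h: 31 + 44 + 17 + 38 = 130.
P(Priority=P3 | Resolution=4-24h) = 44/130 = 0.33846.

0.33846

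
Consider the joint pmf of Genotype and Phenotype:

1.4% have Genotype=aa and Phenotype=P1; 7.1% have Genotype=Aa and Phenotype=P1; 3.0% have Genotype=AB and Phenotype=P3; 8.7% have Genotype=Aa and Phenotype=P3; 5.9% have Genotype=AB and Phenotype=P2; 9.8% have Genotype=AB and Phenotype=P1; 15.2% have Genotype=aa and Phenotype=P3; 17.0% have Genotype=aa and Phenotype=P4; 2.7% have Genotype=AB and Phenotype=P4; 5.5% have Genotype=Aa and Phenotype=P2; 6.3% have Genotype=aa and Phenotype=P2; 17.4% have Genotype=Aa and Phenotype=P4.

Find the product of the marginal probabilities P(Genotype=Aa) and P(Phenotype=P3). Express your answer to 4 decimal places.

0.1041

P(Genotype=Aa) = 0.071 + 0.055 + 0.087 + 0.174 = 0.387.
P(Phenotype=P3) = 0.087 + 0.152 + 0.030 = 0.269.
Product: 0.387 × 0.269 = 0.1041.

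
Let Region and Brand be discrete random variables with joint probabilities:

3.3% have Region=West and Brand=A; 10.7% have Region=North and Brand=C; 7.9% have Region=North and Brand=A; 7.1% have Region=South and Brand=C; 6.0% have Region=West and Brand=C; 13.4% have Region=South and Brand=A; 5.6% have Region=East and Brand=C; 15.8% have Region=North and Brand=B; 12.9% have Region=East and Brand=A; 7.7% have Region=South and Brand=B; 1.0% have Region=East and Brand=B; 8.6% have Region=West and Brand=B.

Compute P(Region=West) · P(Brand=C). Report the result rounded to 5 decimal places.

P(Region=West) = 0.033 + 0.086 + 0.060 = 0.179.
P(Brand=C) = 0.107 + 0.071 + 0.056 + 0.060 = 0.294.
Product: 0.179 × 0.294 = 0.05263.

0.05263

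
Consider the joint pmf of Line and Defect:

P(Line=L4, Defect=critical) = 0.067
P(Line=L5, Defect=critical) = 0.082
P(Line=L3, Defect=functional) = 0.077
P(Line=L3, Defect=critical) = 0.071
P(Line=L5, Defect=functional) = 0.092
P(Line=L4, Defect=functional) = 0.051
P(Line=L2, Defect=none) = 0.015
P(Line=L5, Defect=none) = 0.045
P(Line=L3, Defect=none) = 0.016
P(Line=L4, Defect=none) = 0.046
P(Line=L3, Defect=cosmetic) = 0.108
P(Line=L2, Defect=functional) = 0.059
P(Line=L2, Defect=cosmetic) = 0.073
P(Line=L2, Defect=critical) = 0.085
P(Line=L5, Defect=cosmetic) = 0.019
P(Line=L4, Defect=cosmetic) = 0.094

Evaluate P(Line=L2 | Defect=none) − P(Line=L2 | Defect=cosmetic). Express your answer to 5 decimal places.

-0.12535

P(Defect=none) = 0.015 + 0.016 + 0.046 + 0.045 = 0.122; P(Line=L2 | Defect=none) = 0.015/0.122 = 0.122951.
P(Defect=cosmetic) = 0.073 + 0.108 + 0.094 + 0.019 = 0.294; P(Line=L2 | Defect=cosmetic) = 0.073/0.294 = 0.248299.
Difference = -0.12535.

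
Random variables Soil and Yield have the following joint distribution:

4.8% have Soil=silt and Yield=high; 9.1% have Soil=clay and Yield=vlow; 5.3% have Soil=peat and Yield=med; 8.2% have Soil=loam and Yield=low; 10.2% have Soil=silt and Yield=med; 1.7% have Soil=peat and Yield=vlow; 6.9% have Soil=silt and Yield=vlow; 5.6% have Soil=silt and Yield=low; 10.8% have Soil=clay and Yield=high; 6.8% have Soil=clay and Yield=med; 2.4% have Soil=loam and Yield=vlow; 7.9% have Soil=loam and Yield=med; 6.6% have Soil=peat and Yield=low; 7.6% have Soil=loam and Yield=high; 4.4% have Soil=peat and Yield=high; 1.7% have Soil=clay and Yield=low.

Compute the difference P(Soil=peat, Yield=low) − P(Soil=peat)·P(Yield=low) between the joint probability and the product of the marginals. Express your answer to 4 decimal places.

P(Soil=peat) = 0.017 + 0.066 + 0.053 + 0.044 = 0.180.
P(Yield=low) = 0.082 + 0.017 + 0.056 + 0.066 = 0.221.
P(Soil=peat, Yield=low) − P(Soil=peat)P(Yield=low) = 0.066 − 0.180×0.221 = 0.0262.

0.0262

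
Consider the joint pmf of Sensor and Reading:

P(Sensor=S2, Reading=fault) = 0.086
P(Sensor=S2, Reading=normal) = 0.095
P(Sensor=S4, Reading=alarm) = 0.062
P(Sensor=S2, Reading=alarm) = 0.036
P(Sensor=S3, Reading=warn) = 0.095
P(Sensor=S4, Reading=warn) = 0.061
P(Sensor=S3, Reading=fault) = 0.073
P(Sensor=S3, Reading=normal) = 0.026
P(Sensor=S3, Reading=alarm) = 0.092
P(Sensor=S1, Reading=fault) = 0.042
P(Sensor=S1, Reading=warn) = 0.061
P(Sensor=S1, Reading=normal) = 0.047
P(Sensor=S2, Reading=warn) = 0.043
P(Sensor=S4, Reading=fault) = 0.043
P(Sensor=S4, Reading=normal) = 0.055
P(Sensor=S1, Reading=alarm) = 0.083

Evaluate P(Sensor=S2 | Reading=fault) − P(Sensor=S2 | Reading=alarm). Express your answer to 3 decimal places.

0.221

P(Reading=fault) = 0.042 + 0.086 + 0.073 + 0.043 = 0.244; P(Sensor=S2 | Reading=fault) = 0.086/0.244 = 0.3525.
P(Reading=alarm) = 0.083 + 0.036 + 0.092 + 0.062 = 0.273; P(Sensor=S2 | Reading=alarm) = 0.036/0.273 = 0.1319.
Difference = 0.221.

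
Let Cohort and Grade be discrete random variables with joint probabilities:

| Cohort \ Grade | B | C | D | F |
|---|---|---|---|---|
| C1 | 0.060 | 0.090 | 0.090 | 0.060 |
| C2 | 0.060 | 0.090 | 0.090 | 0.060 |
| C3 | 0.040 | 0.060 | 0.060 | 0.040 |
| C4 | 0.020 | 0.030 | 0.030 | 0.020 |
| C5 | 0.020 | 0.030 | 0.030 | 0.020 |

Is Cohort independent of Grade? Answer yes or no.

yes

Every cell satisfies P(Cohort,Grade) = P(Cohort)·P(Grade). For instance P(Cohort=C2) = 0.300, P(Grade=B) = 0.200, and 0.300×0.200 = 0.060 matches the joint entry. So Cohort and Grade are independent.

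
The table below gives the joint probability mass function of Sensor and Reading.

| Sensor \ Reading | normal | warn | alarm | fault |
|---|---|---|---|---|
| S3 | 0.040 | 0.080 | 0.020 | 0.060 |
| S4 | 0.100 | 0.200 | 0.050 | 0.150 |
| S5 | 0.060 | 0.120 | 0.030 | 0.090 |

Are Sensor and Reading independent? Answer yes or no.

yes

Every cell satisfies P(Sensor,Reading) = P(Sensor)·P(Reading). For instance P(Sensor=S3) = 0.200, P(Reading=normal) = 0.200, and 0.200×0.200 = 0.040 matches the joint entry. So Sensor and Reading are independent.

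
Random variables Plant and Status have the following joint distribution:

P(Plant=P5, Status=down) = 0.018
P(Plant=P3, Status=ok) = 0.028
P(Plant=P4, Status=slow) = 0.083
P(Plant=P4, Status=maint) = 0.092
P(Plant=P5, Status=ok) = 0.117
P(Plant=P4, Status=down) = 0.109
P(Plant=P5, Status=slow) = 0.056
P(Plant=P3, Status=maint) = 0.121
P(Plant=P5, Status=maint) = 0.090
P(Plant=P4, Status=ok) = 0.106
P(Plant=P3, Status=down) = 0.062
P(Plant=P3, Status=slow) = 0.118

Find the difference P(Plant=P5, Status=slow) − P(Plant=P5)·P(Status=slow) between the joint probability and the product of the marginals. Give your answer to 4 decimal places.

-0.0162

P(Plant=P5) = 0.117 + 0.056 + 0.018 + 0.090 = 0.281.
P(Status=slow) = 0.118 + 0.083 + 0.056 = 0.257.
P(Plant=P5, Status=slow) − P(Plant=P5)P(Status=slow) = 0.056 − 0.281×0.257 = -0.0162.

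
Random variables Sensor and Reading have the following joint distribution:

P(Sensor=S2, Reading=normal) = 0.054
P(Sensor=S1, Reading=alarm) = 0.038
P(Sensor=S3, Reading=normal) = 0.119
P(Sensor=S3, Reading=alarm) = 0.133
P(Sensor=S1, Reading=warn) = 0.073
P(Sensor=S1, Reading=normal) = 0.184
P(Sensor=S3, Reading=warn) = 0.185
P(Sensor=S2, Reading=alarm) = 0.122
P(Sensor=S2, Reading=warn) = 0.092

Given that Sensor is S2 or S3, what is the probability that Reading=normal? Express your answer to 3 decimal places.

0.245

P(Sensor=S2) = 0.054 + 0.092 + 0.122 = 0.268.
P(Sensor=S3) = 0.119 + 0.185 + 0.133 = 0.437.
P(Sensor ∈ {S2, S3}) = 0.268 + 0.437 = 0.705; P(Reading=normal, Sensor ∈ {S2, S3}) = 0.054 + 0.119 = 0.173.
P(Reading=normal | Sensor ∈ {S2, S3}) = 0.173/0.705 = 0.245.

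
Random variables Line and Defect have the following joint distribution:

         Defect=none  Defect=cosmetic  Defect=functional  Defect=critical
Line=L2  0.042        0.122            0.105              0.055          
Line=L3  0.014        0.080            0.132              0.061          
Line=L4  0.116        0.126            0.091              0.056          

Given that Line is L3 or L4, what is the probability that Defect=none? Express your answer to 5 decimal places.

P(Line=L3) = 0.014 + 0.080 + 0.132 + 0.061 = 0.287.
P(Line=L4) = 0.116 + 0.126 + 0.091 + 0.056 = 0.389.
P(Line ∈ {L3, L4}) = 0.287 + 0.389 = 0.676; P(Defect=none, Line ∈ {L3, L4}) = 0.014 + 0.116 = 0.130.
P(Defect=none | Line ∈ {L3, L4}) = 0.130/0.676 = 0.19231.

0.19231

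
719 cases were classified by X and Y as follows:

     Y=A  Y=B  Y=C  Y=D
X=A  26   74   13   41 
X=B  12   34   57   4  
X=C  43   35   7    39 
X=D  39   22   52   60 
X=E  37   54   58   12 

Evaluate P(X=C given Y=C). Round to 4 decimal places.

0.0374

Total with Y=C: 13 + 57 + 7 + 52 + 58 = 187.
P(X=C | Y=C) = 7/187 = 0.0374.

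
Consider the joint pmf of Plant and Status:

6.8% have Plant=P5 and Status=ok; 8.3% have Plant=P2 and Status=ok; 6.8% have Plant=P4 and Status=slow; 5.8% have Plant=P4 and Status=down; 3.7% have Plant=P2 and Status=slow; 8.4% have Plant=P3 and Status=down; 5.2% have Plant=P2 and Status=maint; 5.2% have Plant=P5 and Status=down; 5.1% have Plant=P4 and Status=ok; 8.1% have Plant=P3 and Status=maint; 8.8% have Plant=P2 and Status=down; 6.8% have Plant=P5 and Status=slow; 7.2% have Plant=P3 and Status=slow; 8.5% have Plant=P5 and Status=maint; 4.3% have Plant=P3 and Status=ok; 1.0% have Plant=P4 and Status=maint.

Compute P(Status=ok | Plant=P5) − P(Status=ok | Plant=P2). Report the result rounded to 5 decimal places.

P(Plant=P5) = 0.068 + 0.068 + 0.052 + 0.085 = 0.273; P(Status=ok | Plant=P5) = 0.068/0.273 = 0.249084.
P(Plant=P2) = 0.083 + 0.037 + 0.088 + 0.052 = 0.260; P(Status=ok | Plant=P2) = 0.083/0.260 = 0.319231.
Difference = -0.07015.

-0.07015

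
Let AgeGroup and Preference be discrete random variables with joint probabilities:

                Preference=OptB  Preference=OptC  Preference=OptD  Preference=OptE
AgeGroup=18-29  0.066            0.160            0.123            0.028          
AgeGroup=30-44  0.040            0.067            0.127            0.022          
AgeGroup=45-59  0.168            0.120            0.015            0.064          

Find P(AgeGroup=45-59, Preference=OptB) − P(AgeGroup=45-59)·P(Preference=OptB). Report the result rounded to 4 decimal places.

0.0674

P(AgeGroup=45-59) = 0.168 + 0.120 + 0.015 + 0.064 = 0.367.
P(Preference=OptB) = 0.066 + 0.040 + 0.168 = 0.274.
P(AgeGroup=45-59, Preference=OptB) − P(AgeGroup=45-59)P(Preference=OptB) = 0.168 − 0.367×0.274 = 0.0674.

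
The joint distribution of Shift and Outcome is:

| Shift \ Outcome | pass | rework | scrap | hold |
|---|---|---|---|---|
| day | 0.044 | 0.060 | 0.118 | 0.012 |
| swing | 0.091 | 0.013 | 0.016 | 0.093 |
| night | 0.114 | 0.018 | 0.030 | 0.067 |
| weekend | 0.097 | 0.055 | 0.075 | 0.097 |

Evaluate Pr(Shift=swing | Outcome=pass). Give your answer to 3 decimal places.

0.263

P(Outcome=pass) = 0.044 + 0.091 + 0.114 + 0.097 = 0.346.
P(Shift=swing | Outcome=pass) = 0.091/0.346 = 0.263.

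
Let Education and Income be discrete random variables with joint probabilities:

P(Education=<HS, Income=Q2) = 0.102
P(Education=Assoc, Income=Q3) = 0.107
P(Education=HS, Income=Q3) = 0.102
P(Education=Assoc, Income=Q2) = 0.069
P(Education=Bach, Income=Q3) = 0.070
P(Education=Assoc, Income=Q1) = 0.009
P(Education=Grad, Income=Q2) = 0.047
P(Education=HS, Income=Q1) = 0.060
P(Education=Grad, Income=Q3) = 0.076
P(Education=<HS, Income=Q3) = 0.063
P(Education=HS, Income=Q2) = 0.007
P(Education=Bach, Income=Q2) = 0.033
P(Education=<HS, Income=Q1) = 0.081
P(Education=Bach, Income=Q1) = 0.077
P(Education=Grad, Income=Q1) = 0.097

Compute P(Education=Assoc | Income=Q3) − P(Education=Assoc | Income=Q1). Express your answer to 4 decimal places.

P(Income=Q3) = 0.063 + 0.102 + 0.107 + 0.070 + 0.076 = 0.418; P(Education=Assoc | Income=Q3) = 0.107/0.418 = 0.25598.
P(Income=Q1) = 0.081 + 0.060 + 0.009 + 0.077 + 0.097 = 0.324; P(Education=Assoc | Income=Q1) = 0.009/0.324 = 0.02778.
Difference = 0.2282.

0.2282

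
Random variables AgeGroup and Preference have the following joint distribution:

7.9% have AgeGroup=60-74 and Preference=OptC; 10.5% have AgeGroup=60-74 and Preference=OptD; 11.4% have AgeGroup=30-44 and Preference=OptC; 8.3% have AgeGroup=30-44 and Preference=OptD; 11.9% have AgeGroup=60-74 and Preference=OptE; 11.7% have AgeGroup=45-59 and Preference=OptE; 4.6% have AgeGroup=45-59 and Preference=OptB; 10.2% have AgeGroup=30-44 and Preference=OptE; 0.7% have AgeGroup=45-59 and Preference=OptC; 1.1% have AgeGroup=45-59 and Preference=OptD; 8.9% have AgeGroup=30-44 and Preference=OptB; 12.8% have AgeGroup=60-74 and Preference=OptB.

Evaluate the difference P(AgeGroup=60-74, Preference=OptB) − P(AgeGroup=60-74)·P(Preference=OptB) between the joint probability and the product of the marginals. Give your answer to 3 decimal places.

0.015

P(AgeGroup=60-74) = 0.128 + 0.079 + 0.105 + 0.119 = 0.431.
P(Preference=OptB) = 0.089 + 0.046 + 0.128 = 0.263.
P(AgeGroup=60-74, Preference=OptB) − P(AgeGroup=60-74)P(Preference=OptB) = 0.128 − 0.431×0.263 = 0.015.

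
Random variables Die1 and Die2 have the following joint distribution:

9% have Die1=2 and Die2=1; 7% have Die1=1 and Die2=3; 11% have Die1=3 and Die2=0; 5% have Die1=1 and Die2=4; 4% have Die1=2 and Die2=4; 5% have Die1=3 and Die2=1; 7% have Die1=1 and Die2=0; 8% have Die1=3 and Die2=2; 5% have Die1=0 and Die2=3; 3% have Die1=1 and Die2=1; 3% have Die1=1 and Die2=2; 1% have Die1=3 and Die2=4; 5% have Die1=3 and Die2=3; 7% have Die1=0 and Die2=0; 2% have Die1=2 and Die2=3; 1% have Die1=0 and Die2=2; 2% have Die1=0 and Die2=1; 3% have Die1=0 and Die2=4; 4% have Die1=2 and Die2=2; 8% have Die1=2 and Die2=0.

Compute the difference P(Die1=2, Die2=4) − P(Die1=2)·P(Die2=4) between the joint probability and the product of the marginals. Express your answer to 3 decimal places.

P(Die1=2) = 0.08 + 0.09 + 0.04 + 0.02 + 0.04 = 0.27.
P(Die2=4) = 0.03 + 0.05 + 0.04 + 0.01 = 0.13.
P(Die1=2, Die2=4) − P(Die1=2)P(Die2=4) = 0.04 − 0.27×0.13 = 0.005.

0.005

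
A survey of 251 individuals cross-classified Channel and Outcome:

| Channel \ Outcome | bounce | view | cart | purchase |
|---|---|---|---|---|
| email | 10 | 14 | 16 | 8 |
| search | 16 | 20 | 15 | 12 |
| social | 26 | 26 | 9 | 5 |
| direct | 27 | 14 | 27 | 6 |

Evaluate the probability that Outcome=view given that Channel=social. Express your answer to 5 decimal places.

Total with Channel=social: 26 + 26 + 9 + 5 = 66.
P(Outcome=view | Channel=social) = 26/66 = 0.39394.

0.39394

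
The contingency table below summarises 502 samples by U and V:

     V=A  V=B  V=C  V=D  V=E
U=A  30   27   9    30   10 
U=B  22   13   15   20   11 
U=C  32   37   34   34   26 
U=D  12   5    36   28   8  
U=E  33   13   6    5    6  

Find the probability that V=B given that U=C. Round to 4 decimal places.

Total with U=C: 32 + 37 + 34 + 34 + 26 = 163.
P(V=B | U=C) = 37/163 = 0.2270.

0.2270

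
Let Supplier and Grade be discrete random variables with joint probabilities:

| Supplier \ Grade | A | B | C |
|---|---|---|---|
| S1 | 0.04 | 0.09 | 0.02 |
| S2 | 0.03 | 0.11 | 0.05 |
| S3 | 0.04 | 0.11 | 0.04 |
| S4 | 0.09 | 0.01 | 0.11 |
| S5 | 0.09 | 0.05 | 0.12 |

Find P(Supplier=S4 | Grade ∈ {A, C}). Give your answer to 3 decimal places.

0.317

P(Grade=A) = 0.04 + 0.03 + 0.04 + 0.09 + 0.09 = 0.29.
P(Grade=C) = 0.02 + 0.05 + 0.04 + 0.11 + 0.12 = 0.34.
P(Grade ∈ {A, C}) = 0.29 + 0.34 = 0.63; P(Supplier=S4, Grade ∈ {A, C}) = 0.09 + 0.11 = 0.20.
P(Supplier=S4 | Grade ∈ {A, C}) = 0.20/0.63 = 0.317.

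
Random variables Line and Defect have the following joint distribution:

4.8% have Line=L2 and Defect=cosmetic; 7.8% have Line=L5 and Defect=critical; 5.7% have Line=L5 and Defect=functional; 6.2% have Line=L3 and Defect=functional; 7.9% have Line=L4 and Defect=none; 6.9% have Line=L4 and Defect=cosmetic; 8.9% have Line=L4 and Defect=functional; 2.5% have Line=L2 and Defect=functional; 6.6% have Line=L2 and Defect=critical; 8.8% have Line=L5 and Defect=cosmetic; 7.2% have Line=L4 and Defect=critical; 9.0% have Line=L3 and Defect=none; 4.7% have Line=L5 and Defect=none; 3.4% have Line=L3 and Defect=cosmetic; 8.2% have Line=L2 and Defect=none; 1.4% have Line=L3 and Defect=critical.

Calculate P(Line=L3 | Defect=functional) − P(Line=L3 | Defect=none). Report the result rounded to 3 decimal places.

-0.036

P(Defect=functional) = 0.025 + 0.062 + 0.089 + 0.057 = 0.233; P(Line=L3 | Defect=functional) = 0.062/0.233 = 0.2661.
P(Defect=none) = 0.082 + 0.090 + 0.079 + 0.047 = 0.298; P(Line=L3 | Defect=none) = 0.090/0.298 = 0.3020.
Difference = -0.036.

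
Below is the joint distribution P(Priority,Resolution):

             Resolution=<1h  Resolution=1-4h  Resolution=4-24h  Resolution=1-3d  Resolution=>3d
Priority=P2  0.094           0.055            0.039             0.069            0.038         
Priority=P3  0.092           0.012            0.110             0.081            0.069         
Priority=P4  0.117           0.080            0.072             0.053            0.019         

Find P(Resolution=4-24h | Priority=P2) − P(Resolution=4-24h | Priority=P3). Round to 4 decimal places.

-0.1700

P(Priority=P2) = 0.094 + 0.055 + 0.039 + 0.069 + 0.038 = 0.295; P(Resolution=4-24h | Priority=P2) = 0.039/0.295 = 0.13220.
P(Priority=P3) = 0.092 + 0.012 + 0.110 + 0.081 + 0.069 = 0.364; P(Resolution=4-24h | Priority=P3) = 0.110/0.364 = 0.30220.
Difference = -0.1700.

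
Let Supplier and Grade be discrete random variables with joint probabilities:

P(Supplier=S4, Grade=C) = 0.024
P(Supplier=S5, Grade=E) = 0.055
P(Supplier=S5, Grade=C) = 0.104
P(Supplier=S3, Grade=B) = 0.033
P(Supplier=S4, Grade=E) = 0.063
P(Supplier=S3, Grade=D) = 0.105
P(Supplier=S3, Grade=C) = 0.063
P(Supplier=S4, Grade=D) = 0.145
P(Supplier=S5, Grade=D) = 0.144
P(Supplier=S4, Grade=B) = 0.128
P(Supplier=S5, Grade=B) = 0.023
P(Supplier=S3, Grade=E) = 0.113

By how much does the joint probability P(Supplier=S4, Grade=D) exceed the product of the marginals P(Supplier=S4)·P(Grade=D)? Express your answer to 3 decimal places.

0.003

P(Supplier=S4) = 0.128 + 0.024 + 0.145 + 0.063 = 0.360.
P(Grade=D) = 0.105 + 0.145 + 0.144 = 0.394.
P(Supplier=S4, Grade=D) − P(Supplier=S4)P(Grade=D) = 0.145 − 0.360×0.394 = 0.003.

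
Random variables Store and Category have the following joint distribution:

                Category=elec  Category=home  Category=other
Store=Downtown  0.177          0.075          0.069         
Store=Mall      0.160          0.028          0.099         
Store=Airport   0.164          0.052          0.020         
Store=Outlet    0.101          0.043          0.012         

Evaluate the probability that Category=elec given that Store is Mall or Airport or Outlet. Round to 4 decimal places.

0.6259

P(Store=Mall) = 0.160 + 0.028 + 0.099 = 0.287.
P(Store=Airport) = 0.164 + 0.052 + 0.020 = 0.236.
P(Store=Outlet) = 0.101 + 0.043 + 0.012 = 0.156.
P(Store ∈ {Mall, Airport, Outlet}) = 0.287 + 0.236 + 0.156 = 0.679; P(Category=elec, Store ∈ {Mall, Airport, Outlet}) = 0.160 + 0.164 + 0.101 = 0.425.
P(Category=elec | Store ∈ {Mall, Airport, Outlet}) = 0.425/0.679 = 0.6259.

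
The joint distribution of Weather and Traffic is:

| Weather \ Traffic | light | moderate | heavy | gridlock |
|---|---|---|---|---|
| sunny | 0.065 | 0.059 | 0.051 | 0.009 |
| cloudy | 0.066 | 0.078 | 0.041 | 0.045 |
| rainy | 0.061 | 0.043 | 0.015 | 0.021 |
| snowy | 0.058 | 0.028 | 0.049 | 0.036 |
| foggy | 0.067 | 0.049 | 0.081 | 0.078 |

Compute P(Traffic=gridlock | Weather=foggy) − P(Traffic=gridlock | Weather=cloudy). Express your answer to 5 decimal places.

P(Weather=foggy) = 0.067 + 0.049 + 0.081 + 0.078 = 0.275; P(Traffic=gridlock | Weather=foggy) = 0.078/0.275 = 0.283636.
P(Weather=cloudy) = 0.066 + 0.078 + 0.041 + 0.045 = 0.230; P(Traffic=gridlock | Weather=cloudy) = 0.045/0.230 = 0.195652.
Difference = 0.08798.

0.08798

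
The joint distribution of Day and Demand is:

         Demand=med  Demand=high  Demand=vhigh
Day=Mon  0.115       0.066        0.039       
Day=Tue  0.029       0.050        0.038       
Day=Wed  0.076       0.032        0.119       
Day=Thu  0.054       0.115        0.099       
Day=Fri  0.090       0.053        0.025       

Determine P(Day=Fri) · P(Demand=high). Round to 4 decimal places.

P(Day=Fri) = 0.090 + 0.053 + 0.025 = 0.168.
P(Demand=high) = 0.066 + 0.050 + 0.032 + 0.115 + 0.053 = 0.316.
Product: 0.168 × 0.316 = 0.0531.

0.0531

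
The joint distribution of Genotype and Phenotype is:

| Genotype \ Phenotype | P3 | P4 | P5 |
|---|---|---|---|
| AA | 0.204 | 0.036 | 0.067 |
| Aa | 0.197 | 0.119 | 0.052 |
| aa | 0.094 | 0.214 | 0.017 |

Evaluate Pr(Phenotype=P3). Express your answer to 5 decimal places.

0.49500

P(Phenotype=P3) = 0.204 + 0.197 + 0.094 = 0.495.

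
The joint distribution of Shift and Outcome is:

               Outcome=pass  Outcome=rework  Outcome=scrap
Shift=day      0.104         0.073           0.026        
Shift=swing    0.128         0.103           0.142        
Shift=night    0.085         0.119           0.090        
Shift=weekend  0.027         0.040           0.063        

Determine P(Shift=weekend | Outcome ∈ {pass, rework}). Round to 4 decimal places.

P(Outcome=pass) = 0.104 + 0.128 + 0.085 + 0.027 = 0.344.
P(Outcome=rework) = 0.073 + 0.103 + 0.119 + 0.040 = 0.335.
P(Outcome ∈ {pass, rework}) = 0.344 + 0.335 = 0.679; P(Shift=weekend, Outcome ∈ {pass, rework}) = 0.027 + 0.040 = 0.067.
P(Shift=weekend | Outcome ∈ {pass, rework}) = 0.067/0.679 = 0.0987.

0.0987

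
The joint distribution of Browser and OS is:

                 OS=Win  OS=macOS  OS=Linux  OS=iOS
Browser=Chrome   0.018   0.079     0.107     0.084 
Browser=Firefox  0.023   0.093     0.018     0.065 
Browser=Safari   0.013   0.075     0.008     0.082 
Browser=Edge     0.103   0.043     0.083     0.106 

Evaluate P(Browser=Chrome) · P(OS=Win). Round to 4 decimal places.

0.0452

P(Browser=Chrome) = 0.018 + 0.079 + 0.107 + 0.084 = 0.288.
P(OS=Win) = 0.018 + 0.023 + 0.013 + 0.103 = 0.157.
Product: 0.288 × 0.157 = 0.0452.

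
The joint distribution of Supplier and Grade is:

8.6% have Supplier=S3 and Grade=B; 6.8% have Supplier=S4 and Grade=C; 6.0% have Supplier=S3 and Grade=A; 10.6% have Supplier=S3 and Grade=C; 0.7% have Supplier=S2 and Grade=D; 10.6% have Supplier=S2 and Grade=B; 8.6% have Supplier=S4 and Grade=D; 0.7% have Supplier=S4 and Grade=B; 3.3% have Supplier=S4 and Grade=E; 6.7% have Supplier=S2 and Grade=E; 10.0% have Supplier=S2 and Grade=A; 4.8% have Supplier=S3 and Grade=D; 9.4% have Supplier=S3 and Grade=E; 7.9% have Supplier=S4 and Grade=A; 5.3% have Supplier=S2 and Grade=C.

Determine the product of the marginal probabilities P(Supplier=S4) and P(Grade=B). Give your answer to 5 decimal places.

P(Supplier=S4) = 0.079 + 0.007 + 0.068 + 0.086 + 0.033 = 0.273.
P(Grade=B) = 0.106 + 0.086 + 0.007 = 0.199.
Product: 0.273 × 0.199 = 0.05433.

0.05433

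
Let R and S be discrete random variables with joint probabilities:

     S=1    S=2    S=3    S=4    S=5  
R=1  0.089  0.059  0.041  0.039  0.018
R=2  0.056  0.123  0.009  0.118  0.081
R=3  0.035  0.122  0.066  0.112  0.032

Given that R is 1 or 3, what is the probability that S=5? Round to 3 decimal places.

P(R=1) = 0.089 + 0.059 + 0.041 + 0.039 + 0.018 = 0.246.
P(R=3) = 0.035 + 0.122 + 0.066 + 0.112 + 0.032 = 0.367.
P(R ∈ {1, 3}) = 0.246 + 0.367 = 0.613; P(S=5, R ∈ {1, 3}) = 0.018 + 0.032 = 0.050.
P(S=5 | R ∈ {1, 3}) = 0.050/0.613 = 0.082.

0.082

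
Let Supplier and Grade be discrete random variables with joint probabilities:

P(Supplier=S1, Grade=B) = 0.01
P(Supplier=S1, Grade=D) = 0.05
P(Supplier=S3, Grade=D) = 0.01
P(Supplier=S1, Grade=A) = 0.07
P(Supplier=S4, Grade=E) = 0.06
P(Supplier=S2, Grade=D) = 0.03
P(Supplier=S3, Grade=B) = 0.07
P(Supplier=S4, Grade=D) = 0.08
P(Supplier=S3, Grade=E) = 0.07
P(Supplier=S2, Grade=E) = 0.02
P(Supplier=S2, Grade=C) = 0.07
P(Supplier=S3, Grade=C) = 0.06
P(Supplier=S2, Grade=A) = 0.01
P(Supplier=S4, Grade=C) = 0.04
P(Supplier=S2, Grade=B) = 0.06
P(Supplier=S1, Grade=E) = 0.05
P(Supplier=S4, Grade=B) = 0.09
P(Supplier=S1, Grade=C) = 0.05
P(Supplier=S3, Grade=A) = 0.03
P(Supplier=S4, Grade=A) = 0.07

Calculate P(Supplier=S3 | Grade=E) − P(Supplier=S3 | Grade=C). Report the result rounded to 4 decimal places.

0.0773

P(Grade=E) = 0.05 + 0.02 + 0.07 + 0.06 = 0.20; P(Supplier=S3 | Grade=E) = 0.07/0.20 = 0.35000.
P(Grade=C) = 0.05 + 0.07 + 0.06 + 0.04 = 0.22; P(Supplier=S3 | Grade=C) = 0.06/0.22 = 0.27273.
Difference = 0.0773.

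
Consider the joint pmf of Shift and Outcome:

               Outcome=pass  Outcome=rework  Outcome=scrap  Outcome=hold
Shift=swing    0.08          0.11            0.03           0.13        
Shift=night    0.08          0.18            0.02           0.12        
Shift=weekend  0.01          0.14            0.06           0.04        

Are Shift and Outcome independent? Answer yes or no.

no

P(Shift=swing) = 0.35 and P(Outcome=rework) = 0.43, so their product is 0.1505, but P(Shift=swing, Outcome=rework) = 0.11. Since these differ, Shift and Outcome are not independent.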